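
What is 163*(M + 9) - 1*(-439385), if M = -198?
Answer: 408578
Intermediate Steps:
163*(M + 9) - 1*(-439385) = 163*(-198 + 9) - 1*(-439385) = 163*(-189) + 439385 = -30807 + 439385 = 408578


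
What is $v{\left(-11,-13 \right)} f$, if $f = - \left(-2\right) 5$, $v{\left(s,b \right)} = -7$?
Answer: $-70$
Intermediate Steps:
$f = 10$ ($f = \left(-1\right) \left(-10\right) = 10$)
$v{\left(-11,-13 \right)} f = \left(-7\right) 10 = -70$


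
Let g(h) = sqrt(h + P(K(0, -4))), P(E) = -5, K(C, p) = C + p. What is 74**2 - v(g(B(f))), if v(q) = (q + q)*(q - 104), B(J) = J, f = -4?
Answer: 5494 + 624*I ≈ 5494.0 + 624.0*I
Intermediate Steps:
g(h) = sqrt(-5 + h) (g(h) = sqrt(h - 5) = sqrt(-5 + h))
v(q) = 2*q*(-104 + q) (v(q) = (2*q)*(-104 + q) = 2*q*(-104 + q))
74**2 - v(g(B(f))) = 74**2 - 2*sqrt(-5 - 4)*(-104 + sqrt(-5 - 4)) = 5476 - 2*sqrt(-9)*(-104 + sqrt(-9)) = 5476 - 2*3*I*(-104 + 3*I) = 5476 - 6*I*(-104 + 3*I)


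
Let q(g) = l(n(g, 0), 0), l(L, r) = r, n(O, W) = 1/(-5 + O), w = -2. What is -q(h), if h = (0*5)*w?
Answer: 0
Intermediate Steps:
h = 0 (h = (0*5)*(-2) = 0*(-2) = 0)
q(g) = 0
-q(h) = -1*0 = 0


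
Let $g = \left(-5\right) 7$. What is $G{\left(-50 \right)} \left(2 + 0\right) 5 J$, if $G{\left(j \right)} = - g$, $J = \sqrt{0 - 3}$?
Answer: $350 i \sqrt{3} \approx 606.22 i$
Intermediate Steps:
$g = -35$
$J = i \sqrt{3}$ ($J = \sqrt{-3} = i \sqrt{3} \approx 1.732 i$)
$G{\left(j \right)} = 35$ ($G{\left(j \right)} = \left(-1\right) \left(-35\right) = 35$)
$G{\left(-50 \right)} \left(2 + 0\right) 5 J = 35 \left(2 + 0\right) 5 i \sqrt{3} = 35 \cdot 2 \cdot 5 i \sqrt{3} = 35 \cdot 10 i \sqrt{3} = 350 i \sqrt{3}$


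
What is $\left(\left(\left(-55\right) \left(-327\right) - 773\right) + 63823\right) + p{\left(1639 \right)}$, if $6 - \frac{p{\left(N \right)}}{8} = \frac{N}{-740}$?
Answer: $\frac{15003633}{185} \approx 81101.0$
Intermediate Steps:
$p{\left(N \right)} = 48 + \frac{2 N}{185}$ ($p{\left(N \right)} = 48 - 8 \frac{N}{-740} = 48 - 8 N \left(- \frac{1}{740}\right) = 48 - 8 \left(- \frac{N}{740}\right) = 48 + \frac{2 N}{185}$)
$\left(\left(\left(-55\right) \left(-327\right) - 773\right) + 63823\right) + p{\left(1639 \right)} = \left(\left(\left(-55\right) \left(-327\right) - 773\right) + 63823\right) + \left(48 + \frac{2}{185} \cdot 1639\right) = \left(\left(17985 - 773\right) + 63823\right) + \left(48 + \frac{3278}{185}\right) = \left(17212 + 63823\right) + \frac{12158}{185} = 81035 + \frac{12158}{185} = \frac{15003633}{185}$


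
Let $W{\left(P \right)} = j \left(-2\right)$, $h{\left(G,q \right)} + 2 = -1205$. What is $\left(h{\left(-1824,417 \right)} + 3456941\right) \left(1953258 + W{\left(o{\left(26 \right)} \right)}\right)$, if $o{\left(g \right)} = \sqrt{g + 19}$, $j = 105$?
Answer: $6749214377232$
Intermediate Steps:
$h{\left(G,q \right)} = -1207$ ($h{\left(G,q \right)} = -2 - 1205 = -1207$)
$o{\left(g \right)} = \sqrt{19 + g}$
$W{\left(P \right)} = -210$ ($W{\left(P \right)} = 105 \left(-2\right) = -210$)
$\left(h{\left(-1824,417 \right)} + 3456941\right) \left(1953258 + W{\left(o{\left(26 \right)} \right)}\right) = \left(-1207 + 3456941\right) \left(1953258 - 210\right) = 3455734 \cdot 1953048 = 6749214377232$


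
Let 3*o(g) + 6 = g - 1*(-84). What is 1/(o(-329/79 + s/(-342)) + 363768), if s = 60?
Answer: 13509/4914473603 ≈ 2.7488e-6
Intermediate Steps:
o(g) = 26 + g/3 (o(g) = -2 + (g - 1*(-84))/3 = -2 + (g + 84)/3 = -2 + (84 + g)/3 = -2 + (28 + g/3) = 26 + g/3)
1/(o(-329/79 + s/(-342)) + 363768) = 1/((26 + (-329/79 + 60/(-342))/3) + 363768) = 1/((26 + (-329*1/79 + 60*(-1/342))/3) + 363768) = 1/((26 + (-329/79 - 10/57)/3) + 363768) = 1/((26 + (1/3)*(-19543/4503)) + 363768) = 1/((26 - 19543/13509) + 363768) = 1/(331691/13509 + 363768) = 1/(4914473603/13509) = 13509/4914473603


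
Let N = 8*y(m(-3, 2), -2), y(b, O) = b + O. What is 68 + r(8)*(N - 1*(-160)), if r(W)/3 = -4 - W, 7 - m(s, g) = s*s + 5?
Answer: -3100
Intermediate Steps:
m(s, g) = 2 - s² (m(s, g) = 7 - (s*s + 5) = 7 - (s² + 5) = 7 - (5 + s²) = 7 + (-5 - s²) = 2 - s²)
y(b, O) = O + b
r(W) = -12 - 3*W (r(W) = 3*(-4 - W) = -12 - 3*W)
N = -72 (N = 8*(-2 + (2 - 1*(-3)²)) = 8*(-2 + (2 - 1*9)) = 8*(-2 + (2 - 9)) = 8*(-2 - 7) = 8*(-9) = -72)
68 + r(8)*(N - 1*(-160)) = 68 + (-12 - 3*8)*(-72 - 1*(-160)) = 68 + (-12 - 24)*(-72 + 160) = 68 - 36*88 = 68 - 3168 = -3100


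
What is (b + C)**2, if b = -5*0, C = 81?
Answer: 6561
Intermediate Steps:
b = 0
(b + C)**2 = (0 + 81)**2 = 81**2 = 6561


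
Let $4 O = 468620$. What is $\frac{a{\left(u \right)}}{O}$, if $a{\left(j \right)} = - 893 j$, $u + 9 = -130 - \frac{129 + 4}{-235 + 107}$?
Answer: $\frac{15769487}{14995840} \approx 1.0516$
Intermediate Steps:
$u = - \frac{17659}{128}$ ($u = -9 - \left(130 + \frac{129 + 4}{-235 + 107}\right) = -9 - \left(130 + \frac{133}{-128}\right) = -9 - \left(130 + 133 \left(- \frac{1}{128}\right)\right) = -9 - \frac{16507}{128} = - \frac{17659}{128} \approx -137.96$)
$O = 117155$ ($O = \frac{1}{4} \cdot 468620 = 117155$)
$\frac{a{\left(u \right)}}{O} = \frac{\left(-893\right) \left(- \frac{17659}{128}\right)}{117155} = \frac{15769487}{128} \cdot \frac{1}{117155} = \frac{15769487}{14995840}$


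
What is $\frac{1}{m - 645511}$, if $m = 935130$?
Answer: $\frac{1}{289619} \approx 3.4528 \cdot 10^{-6}$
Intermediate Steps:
$\frac{1}{m - 645511} = \frac{1}{935130 - 645511} = \frac{1}{289619}$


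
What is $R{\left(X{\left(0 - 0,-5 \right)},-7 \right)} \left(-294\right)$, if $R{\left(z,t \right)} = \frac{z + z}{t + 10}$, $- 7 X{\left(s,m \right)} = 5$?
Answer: $140$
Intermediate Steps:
$X{\left(s,m \right)} = - \frac{5}{7}$ ($X{\left(s,m \right)} = \left(- \frac{1}{7}\right) 5 = - \frac{5}{7}$)
$R{\left(z,t \right)} = \frac{2 z}{10 + t}$
$R{\left(X{\left(0 - 0,-5 \right)},-7 \right)} \left(-294\right) = 2 \left(- \frac{5}{7}\right) \frac{1}{10 - 7} \left(-294\right) = 2 \left(- \frac{5}{7}\right) \frac{1}{3} \left(-294\right) = \left(- \frac{10}{21}\right) \left(-294\right) = 140$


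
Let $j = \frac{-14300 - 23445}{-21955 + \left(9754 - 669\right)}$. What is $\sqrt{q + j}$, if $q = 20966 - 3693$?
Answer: $\frac{\sqrt{12717919786}}{858} \approx 131.44$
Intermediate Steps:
$q = 17273$
$j = \frac{7549}{2574}$ ($j = - \frac{37745}{-21955 + 9085} = - \frac{37745}{-12870} = \left(-37745\right) \left(- \frac{1}{12870}\right) = \frac{7549}{2574} \approx 2.9328$)
$\sqrt{q + j} = \sqrt{17273 + \frac{7549}{2574}} = \sqrt{\frac{44468251}{2574}} = \frac{\sqrt{12717919786}}{858}$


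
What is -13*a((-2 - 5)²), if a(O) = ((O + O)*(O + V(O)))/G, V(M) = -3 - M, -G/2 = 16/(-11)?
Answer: 21021/16 ≈ 1313.8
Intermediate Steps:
G = 32/11 (G = -32/(-11) = -32*(-1)/11 = -2*(-16/11) = 32/11 ≈ 2.9091)
a(O) = -33*O/16 (a(O) = ((O + O)*(O + (-3 - O)))/(32/11) = ((2*O)*(-3))*(11/32) = -6*O*(11/32) = -33*O/16)
-13*a((-2 - 5)²) = -(-429)*(-2 - 5)²/16 = -(-429)*(-7)²/16 = -(-429)*49/16 = -13*(-1617/16) = 21021/16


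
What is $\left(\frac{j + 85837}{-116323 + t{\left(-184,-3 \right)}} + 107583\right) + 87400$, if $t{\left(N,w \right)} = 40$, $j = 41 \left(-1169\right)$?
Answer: $\frac{7557723427}{38761} \approx 1.9498 \cdot 10^{5}$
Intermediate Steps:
$j = -47929$
$\left(\frac{j + 85837}{-116323 + t{\left(-184,-3 \right)}} + 107583\right) + 87400 = \left(\frac{-47929 + 85837}{-116323 + 40} + 107583\right) + 87400 = \left(\frac{37908}{-116283} + 107583\right) + 87400 = \left(37908 \left(- \frac{1}{116283}\right) + 107583\right) + 87400 = \left(- \frac{12636}{38761} + 107583\right) + 87400 = \frac{4170012027}{38761} + 87400 = \frac{7557723427}{38761}$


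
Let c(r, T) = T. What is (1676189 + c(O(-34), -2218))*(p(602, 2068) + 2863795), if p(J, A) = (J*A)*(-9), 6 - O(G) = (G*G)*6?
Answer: -13961971067759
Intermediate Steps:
O(G) = 6 - 6*G² (O(G) = 6 - G*G*6 = 6 - G²*6 = 6 - 6*G²)
p(J, A) = -9*A*J (p(J, A) = (A*J)*(-9) = -9*A*J)
(1676189 + c(O(-34), -2218))*(p(602, 2068) + 2863795) = (1676189 - 2218)*(-9*2068*602 + 2863795) = 1673971*(-11204424 + 2863795) = 1673971*(-8340629) = -13961971067759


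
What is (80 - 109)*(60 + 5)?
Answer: -1885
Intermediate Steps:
(80 - 109)*(60 + 5) = -29*65 = -1885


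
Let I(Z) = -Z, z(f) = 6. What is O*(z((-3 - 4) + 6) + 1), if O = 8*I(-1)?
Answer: 56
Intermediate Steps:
O = 8 (O = 8*(-1*(-1)) = 8*1 = 8)
O*(z((-3 - 4) + 6) + 1) = 8*(6 + 1) = 8*7 = 56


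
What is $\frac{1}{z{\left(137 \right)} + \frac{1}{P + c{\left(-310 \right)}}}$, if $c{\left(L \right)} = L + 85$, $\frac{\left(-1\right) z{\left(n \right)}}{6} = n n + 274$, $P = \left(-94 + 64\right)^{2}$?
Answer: $- \frac{675}{77124149} \approx -8.7521 \cdot 10^{-6}$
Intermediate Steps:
$P = 900$ ($P = \left(-30\right)^{2} = 900$)
$z{\left(n \right)} = -1644 - 6 n^{2}$ ($z{\left(n \right)} = - 6 \left(n n + 274\right) = - 6 \left(n^{2} + 274\right) = - 6 \left(274 + n^{2}\right) = -1644 - 6 n^{2}$)
$c{\left(L \right)} = 85 + L$
$\frac{1}{z{\left(137 \right)} + \frac{1}{P + c{\left(-310 \right)}}} = \frac{1}{\left(-1644 - 6 \cdot 137^{2}\right) + \frac{1}{900 + \left(85 - 310\right)}} = \frac{1}{\left(-1644 - 112614\right) + \frac{1}{900 - 225}} = \frac{1}{\left(-1644 - 112614\right) + \frac{1}{675}} = \frac{1}{-114258 + \frac{1}{675}} = \frac{1}{- \frac{77124149}{675}} = - \frac{675}{77124149}$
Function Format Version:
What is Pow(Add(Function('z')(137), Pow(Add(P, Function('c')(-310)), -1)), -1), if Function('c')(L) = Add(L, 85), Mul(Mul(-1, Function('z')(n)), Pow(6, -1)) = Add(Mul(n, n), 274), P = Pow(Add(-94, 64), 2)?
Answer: Rational(-675, 77124149) ≈ -8.7521e-6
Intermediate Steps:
P = 900 (P = Pow(-30, 2) = 900)
Function('z')(n) = Add(-1644, Mul(-6, Pow(n, 2))) (Function('z')(n) = Mul(-6, Add(Mul(n, n), 274)) = Mul(-6, Add(Pow(n, 2), 274)) = Mul(-6, Add(274, Pow(n, 2))) = Add(-1644, Mul(-6, Pow(n, 2))))
Function('c')(L) = Add(85, L)
Pow(Add(Function('z')(137), Pow(Add(P, Function('c')(-310)), -1)), -1) = Pow(Add(Add(-1644, Mul(-6, Pow(137, 2))), Pow(Add(900, Add(85, -310)), -1)), -1) = Pow(Add(Add(-1644, Mul(-6, 18769)), Pow(Add(900, -225), -1)), -1) = Pow(Add(Add(-1644, -112614), Pow(675, -1)), -1) = Pow(Add(-114258, Rational(1, 675)), -1) = Pow(Rational(-77124149, 675), -1) = Rational(-675, 77124149)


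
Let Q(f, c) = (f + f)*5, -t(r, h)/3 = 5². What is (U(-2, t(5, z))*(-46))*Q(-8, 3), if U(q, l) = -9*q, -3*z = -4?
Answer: 66240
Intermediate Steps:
z = 4/3 (z = -⅓*(-4) = 4/3 ≈ 1.3333)
t(r, h) = -75 (t(r, h) = -3*5² = -3*25 = -75)
Q(f, c) = 10*f (Q(f, c) = (2*f)*5 = 10*f)
(U(-2, t(5, z))*(-46))*Q(-8, 3) = (-9*(-2)*(-46))*(10*(-8)) = (18*(-46))*(-80) = -828*(-80) = 66240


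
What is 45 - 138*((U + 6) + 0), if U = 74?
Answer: -10995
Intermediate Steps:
45 - 138*((U + 6) + 0) = 45 - 138*((74 + 6) + 0) = 45 - 138*(80 + 0) = 45 - 138*80 = 45 - 11040 = -10995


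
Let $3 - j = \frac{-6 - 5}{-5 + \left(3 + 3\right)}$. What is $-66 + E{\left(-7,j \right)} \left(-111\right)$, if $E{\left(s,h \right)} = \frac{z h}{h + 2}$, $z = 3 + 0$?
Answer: $- \frac{2859}{8} \approx -357.38$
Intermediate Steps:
$z = 3$
$j = 14$ ($j = 3 - \frac{-6 - 5}{-5 + \left(3 + 3\right)} = 3 - - \frac{11}{-5 + 6} = 3 - - \frac{11}{1} = 3 - \left(-11\right) 1 = 3 - -11 = 3 + 11 = 14$)
$E{\left(s,h \right)} = \frac{3 h}{2 + h}$ ($E{\left(s,h \right)} = \frac{3 h}{h + 2} = \frac{3 h}{2 + h}$)
$-66 + E{\left(-7,j \right)} \left(-111\right) = -66 + 3 \cdot 14 \frac{1}{2 + 14} \left(-111\right) = -66 + 3 \cdot 14 \cdot \frac{1}{16} \left(-111\right) = -66 + \frac{21}{8} \left(-111\right) = -66 - \frac{2331}{8} = - \frac{2859}{8}$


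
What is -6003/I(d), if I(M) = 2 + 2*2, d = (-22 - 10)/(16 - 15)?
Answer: -2001/2 ≈ -1000.5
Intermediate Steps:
d = -32 (d = -32/1 = -32*1 = -32)
I(M) = 6 (I(M) = 2 + 4 = 6)
-6003/I(d) = -6003/6 = -6003*⅙ = -2001/2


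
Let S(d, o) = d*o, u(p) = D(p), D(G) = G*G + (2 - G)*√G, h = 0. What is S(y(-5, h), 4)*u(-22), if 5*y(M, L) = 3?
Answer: 5808/5 + 288*I*√22/5 ≈ 1161.6 + 270.17*I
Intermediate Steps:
y(M, L) = ⅗ (y(M, L) = (⅕)*3 = ⅗)
D(G) = G² + √G*(2 - G)
u(p) = p² - p^(3/2) + 2*√p
S(y(-5, h), 4)*u(-22) = ((⅗)*4)*((-22)² - (-22)^(3/2) + 2*√(-22)) = 12*(484 - (-22)*I*√22 + 2*(I*√22))/5 = 12*(484 + 22*I*√22 + 2*I*√22)/5 = 12*(484 + 24*I*√22)/5 = 5808/5 + 288*I*√22/5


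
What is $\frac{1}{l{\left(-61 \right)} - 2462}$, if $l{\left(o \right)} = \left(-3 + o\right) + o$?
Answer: $- \frac{1}{2587} \approx -0.00038655$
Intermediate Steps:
$l{\left(o \right)} = -3 + 2 o$
$\frac{1}{l{\left(-61 \right)} - 2462} = \frac{1}{\left(-3 + 2 \left(-61\right)\right) - 2462} = \frac{1}{\left(-3 - 122\right) - 2462} = \frac{1}{-125 - 2462} = \frac{1}{-2587} = - \frac{1}{2587}$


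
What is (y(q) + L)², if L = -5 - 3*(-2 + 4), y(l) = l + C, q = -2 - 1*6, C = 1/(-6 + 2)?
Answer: 5929/16 ≈ 370.56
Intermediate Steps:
C = -¼ (C = 1/(-4) = -¼ ≈ -0.25000)
q = -8 (q = -2 - 6 = -8)
y(l) = -¼ + l (y(l) = l - ¼ = -¼ + l)
L = -11 (L = -5 - 3*2 = -5 - 6 = -11)
(y(q) + L)² = ((-¼ - 8) - 11)² = (-33/4 - 11)² = (-77/4)² = 5929/16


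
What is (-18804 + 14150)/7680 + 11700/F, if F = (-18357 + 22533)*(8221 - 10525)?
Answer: -811421/1336320 ≈ -0.60721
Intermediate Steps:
F = -9621504 (F = 4176*(-2304) = -9621504)
(-18804 + 14150)/7680 + 11700/F = (-18804 + 14150)/7680 + 11700/(-9621504) = -4654*1/7680 + 11700*(-1/9621504) = -2327/3840 - 325/267264 = -811421/1336320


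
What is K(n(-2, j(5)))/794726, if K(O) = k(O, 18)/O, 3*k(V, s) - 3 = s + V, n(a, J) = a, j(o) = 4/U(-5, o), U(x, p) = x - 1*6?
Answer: -19/4768356 ≈ -3.9846e-6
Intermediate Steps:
U(x, p) = -6 + x (U(x, p) = x - 6 = -6 + x)
j(o) = -4/11 (j(o) = 4/(-6 - 5) = 4/(-11) = 4*(-1/11) = -4/11)
k(V, s) = 1 + V/3 + s/3 (k(V, s) = 1 + (s + V)/3 = 1 + (V + s)/3 = 1 + (V/3 + s/3) = 1 + V/3 + s/3)
K(O) = (7 + O/3)/O (K(O) = (1 + O/3 + (⅓)*18)/O = (1 + O/3 + 6)/O = (7 + O/3)/O)
K(n(-2, j(5)))/794726 = ((⅓)*(21 - 2)/(-2))/794726 = ((⅓)*(-½)*19)*(1/794726) = -19/6*1/794726 = -19/4768356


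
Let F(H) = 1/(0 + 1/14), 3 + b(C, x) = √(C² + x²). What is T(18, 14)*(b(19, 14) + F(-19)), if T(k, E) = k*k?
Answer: 3564 + 324*√557 ≈ 11211.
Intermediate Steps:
b(C, x) = -3 + √(C² + x²)
F(H) = 14 (F(H) = 1/(0 + 1/14) = 1/(1/14) = 14)
T(k, E) = k²
T(18, 14)*(b(19, 14) + F(-19)) = 18²*((-3 + √(19² + 14²)) + 14) = 324*((-3 + √(361 + 196)) + 14) = 324*((-3 + √557) + 14) = 324*(11 + √557) = 3564 + 324*√557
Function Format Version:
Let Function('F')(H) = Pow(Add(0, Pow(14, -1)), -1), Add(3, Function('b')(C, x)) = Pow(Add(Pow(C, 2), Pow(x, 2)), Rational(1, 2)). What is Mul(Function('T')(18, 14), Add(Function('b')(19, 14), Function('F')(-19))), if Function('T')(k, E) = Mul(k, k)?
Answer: Add(3564, Mul(324, Pow(557, Rational(1, 2)))) ≈ 11211.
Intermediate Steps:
Function('b')(C, x) = Add(-3, Pow(Add(Pow(C, 2), Pow(x, 2)), Rational(1, 2)))
Function('F')(H) = 14 (Function('F')(H) = Pow(Add(0, Rational(1, 14)), -1) = Pow(Rational(1, 14), -1) = 14)
Function('T')(k, E) = Pow(k, 2)
Mul(Function('T')(18, 14), Add(Function('b')(19, 14), Function('F')(-19))) = Mul(Pow(18, 2), Add(Add(-3, Pow(Add(Pow(19, 2), Pow(14, 2)), Rational(1, 2))), 14)) = Mul(324, Add(Add(-3, Pow(Add(361, 196), Rational(1, 2))), 14)) = Mul(324, Add(Add(-3, Pow(557, Rational(1, 2))), 14)) = Mul(324, Add(11, Pow(557, Rational(1, 2)))) = Add(3564, Mul(324, Pow(557, Rational(1, 2))))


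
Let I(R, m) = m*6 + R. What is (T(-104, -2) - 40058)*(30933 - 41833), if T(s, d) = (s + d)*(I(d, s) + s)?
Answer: -406809800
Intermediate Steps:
I(R, m) = R + 6*m (I(R, m) = 6*m + R = R + 6*m)
T(s, d) = (d + s)*(d + 7*s) (T(s, d) = (s + d)*((d + 6*s) + s) = (d + s)*(d + 7*s))
(T(-104, -2) - 40058)*(30933 - 41833) = (((-2)**2 + 7*(-104)**2 + 8*(-2)*(-104)) - 40058)*(30933 - 41833) = ((4 + 7*10816 + 1664) - 40058)*(-10900) = ((4 + 75712 + 1664) - 40058)*(-10900) = (77380 - 40058)*(-10900) = 37322*(-10900) = -406809800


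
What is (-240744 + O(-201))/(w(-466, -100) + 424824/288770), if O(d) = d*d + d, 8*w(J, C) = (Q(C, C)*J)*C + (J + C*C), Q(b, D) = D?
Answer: 115822181760/335727917057 ≈ 0.34499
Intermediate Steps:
w(J, C) = J/8 + C**2/8 + J*C**2/8 (w(J, C) = ((C*J)*C + (J + C*C))/8 = (J*C**2 + (J + C**2))/8 = (J + C**2 + J*C**2)/8 = J/8 + C**2/8 + J*C**2/8)
O(d) = d + d**2 (O(d) = d**2 + d = d + d**2)
(-240744 + O(-201))/(w(-466, -100) + 424824/288770) = (-240744 - 201*(1 - 201))/(((1/8)*(-466) + (1/8)*(-100)**2 + (1/8)*(-466)*(-100)**2) + 424824/288770) = (-240744 - 201*(-200))/((-233/4 + (1/8)*10000 + (1/8)*(-466)*10000) + 424824*(1/288770)) = (-240744 + 40200)/((-233/4 + 1250 - 582500) + 212412/144385) = -200544/(-2325233/4 + 212412/144385) = -200544/(-335727917057/577540) = -200544*(-577540/335727917057) = 115822181760/335727917057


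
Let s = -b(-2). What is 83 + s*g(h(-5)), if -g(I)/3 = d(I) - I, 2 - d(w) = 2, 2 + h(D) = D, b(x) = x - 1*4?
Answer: -43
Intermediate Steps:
b(x) = -4 + x (b(x) = x - 4 = -4 + x)
h(D) = -2 + D
s = 6 (s = -(-4 - 2) = -1*(-6) = 6)
d(w) = 0 (d(w) = 2 - 1*2 = 2 - 2 = 0)
g(I) = 3*I (g(I) = -3*(0 - I) = -(-3)*I = 3*I)
83 + s*g(h(-5)) = 83 + 6*(3*(-2 - 5)) = 83 + 6*(3*(-7)) = 83 + 6*(-21) = 83 - 126 = -43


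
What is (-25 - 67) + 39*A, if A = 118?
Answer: 4510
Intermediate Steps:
(-25 - 67) + 39*A = (-25 - 67) + 39*118 = -92 + 4602 = 4510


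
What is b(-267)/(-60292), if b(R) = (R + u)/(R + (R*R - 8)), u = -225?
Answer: 123/1070394022 ≈ 1.1491e-7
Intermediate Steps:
b(R) = (-225 + R)/(-8 + R + R²) (b(R) = (R - 225)/(R + (R*R - 8)) = (-225 + R)/(R + (R² - 8)) = (-225 + R)/(R + (-8 + R²)) = (-225 + R)/(-8 + R + R²))
b(-267)/(-60292) = ((-225 - 267)/(-8 - 267 + (-267)²))/(-60292) = (-492/(-8 - 267 + 71289))*(-1/60292) = (-492/71014)*(-1/60292) = ((1/71014)*(-492))*(-1/60292) = -246/35507*(-1/60292) = 123/1070394022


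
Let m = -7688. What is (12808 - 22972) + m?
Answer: -17852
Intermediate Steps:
(12808 - 22972) + m = (12808 - 22972) - 7688 = -10164 - 7688 = -17852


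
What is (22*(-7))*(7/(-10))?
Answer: 539/5 ≈ 107.80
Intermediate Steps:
(22*(-7))*(7/(-10)) = -1078*(-1)/10 = -154*(-7/10) = 539/5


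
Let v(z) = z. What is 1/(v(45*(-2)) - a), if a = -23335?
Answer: 1/23245 ≈ 4.3020e-5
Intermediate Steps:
1/(v(45*(-2)) - a) = 1/(45*(-2) - 1*(-23335)) = 1/(-90 + 23335) = 1/23245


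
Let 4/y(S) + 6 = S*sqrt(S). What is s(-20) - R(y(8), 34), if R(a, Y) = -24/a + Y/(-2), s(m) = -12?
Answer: -31 + 96*sqrt(2) ≈ 104.76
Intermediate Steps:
y(S) = 4/(-6 + S**(3/2)) (y(S) = 4/(-6 + S*sqrt(S)) = 4/(-6 + S**(3/2)))
R(a, Y) = -24/a - Y/2 (R(a, Y) = -24/a + Y*(-1/2) = -24/a - Y/2)
s(-20) - R(y(8), 34) = -12 - (-(-36 + 96*sqrt(2)) - 1/2*34) = -12 - (-(-36 + 96*sqrt(2)) - 17) = -12 - (-24*(-3/2 + 4*sqrt(2)) - 17) = -12 - ((36 - 96*sqrt(2)) - 17) = -12 - (19 - 96*sqrt(2)) = -12 + (-19 + 96*sqrt(2)) = -31 + 96*sqrt(2)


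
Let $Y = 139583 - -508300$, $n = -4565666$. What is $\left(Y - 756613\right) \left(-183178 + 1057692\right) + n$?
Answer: $-95090472886$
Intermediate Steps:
$Y = 647883$ ($Y = 139583 + 508300 = 647883$)
$\left(Y - 756613\right) \left(-183178 + 1057692\right) + n = \left(647883 - 756613\right) \left(-183178 + 1057692\right) - 4565666 = \left(-108730\right) 874514 - 4565666 = -95085907220 - 4565666 = -95090472886$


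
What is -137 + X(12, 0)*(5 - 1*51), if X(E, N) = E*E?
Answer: -6761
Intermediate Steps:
X(E, N) = E**2
-137 + X(12, 0)*(5 - 1*51) = -137 + 12**2*(5 - 1*51) = -137 + 144*(5 - 51) = -137 + 144*(-46) = -137 - 6624 = -6761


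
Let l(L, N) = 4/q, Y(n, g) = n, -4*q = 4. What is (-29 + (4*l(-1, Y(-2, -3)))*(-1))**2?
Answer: 169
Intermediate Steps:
q = -1 (q = -1/4*4 = -1)
l(L, N) = -4 (l(L, N) = 4/(-1) = 4*(-1) = -4)
(-29 + (4*l(-1, Y(-2, -3)))*(-1))**2 = (-29 + (4*(-4))*(-1))**2 = (-29 - 16*(-1))**2 = (-29 + 16)**2 = (-13)**2 = 169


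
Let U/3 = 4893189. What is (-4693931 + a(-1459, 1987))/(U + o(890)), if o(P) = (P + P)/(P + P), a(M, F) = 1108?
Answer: -4692823/14679568 ≈ -0.31968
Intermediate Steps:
U = 14679567 (U = 3*4893189 = 14679567)
o(P) = 1 (o(P) = (2*P)/((2*P)) = (2*P)*(1/(2*P)) = 1)
(-4693931 + a(-1459, 1987))/(U + o(890)) = (-4693931 + 1108)/(14679567 + 1) = -4692823/14679568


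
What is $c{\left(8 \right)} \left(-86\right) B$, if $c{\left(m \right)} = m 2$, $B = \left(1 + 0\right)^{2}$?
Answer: $-1376$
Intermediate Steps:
$B = 1$ ($B = 1^{2} = 1$)
$c{\left(m \right)} = 2 m$
$c{\left(8 \right)} \left(-86\right) B = 2 \cdot 8 \left(-86\right) 1 = 16 \left(-86\right) 1 = \left(-1376\right) 1 = -1376$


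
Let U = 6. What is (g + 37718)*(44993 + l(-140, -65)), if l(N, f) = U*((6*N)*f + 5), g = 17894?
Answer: 20722310276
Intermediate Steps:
l(N, f) = 30 + 36*N*f (l(N, f) = 6*((6*N)*f + 5) = 6*(6*N*f + 5) = 6*(5 + 6*N*f) = 30 + 36*N*f)
(g + 37718)*(44993 + l(-140, -65)) = (17894 + 37718)*(44993 + (30 + 36*(-140)*(-65))) = 55612*(44993 + (30 + 327600)) = 55612*(44993 + 327630) = 55612*372623 = 20722310276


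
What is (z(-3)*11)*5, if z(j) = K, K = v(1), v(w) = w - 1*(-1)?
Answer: 110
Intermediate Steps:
v(w) = 1 + w (v(w) = w + 1 = 1 + w)
K = 2 (K = 1 + 1 = 2)
z(j) = 2
(z(-3)*11)*5 = (2*11)*5 = 22*5 = 110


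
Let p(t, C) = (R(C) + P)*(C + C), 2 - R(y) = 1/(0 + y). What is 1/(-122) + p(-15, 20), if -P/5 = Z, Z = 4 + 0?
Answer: -88085/122 ≈ -722.01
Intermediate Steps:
Z = 4
R(y) = 2 - 1/y (R(y) = 2 - 1/(0 + y) = 2 - 1/y)
P = -20 (P = -5*4 = -20)
p(t, C) = 2*C*(-18 - 1/C) (p(t, C) = ((2 - 1/C) - 20)*(C + C) = (-18 - 1/C)*(2*C) = 2*C*(-18 - 1/C))
1/(-122) + p(-15, 20) = 1/(-122) + (-2 - 36*20) = -1/122 + (-2 - 720) = -1/122 - 722 = -88085/122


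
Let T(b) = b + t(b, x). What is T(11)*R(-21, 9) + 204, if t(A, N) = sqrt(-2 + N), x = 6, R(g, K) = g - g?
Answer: 204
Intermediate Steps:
R(g, K) = 0
T(b) = 2 + b (T(b) = b + sqrt(-2 + 6) = b + sqrt(4) = b + 2 = 2 + b)
T(11)*R(-21, 9) + 204 = (2 + 11)*0 + 204 = 13*0 + 204 = 0 + 204 = 204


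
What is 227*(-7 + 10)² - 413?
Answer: 1630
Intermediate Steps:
227*(-7 + 10)² - 413 = 227*3² - 413 = 227*9 - 413 = 2043 - 413 = 1630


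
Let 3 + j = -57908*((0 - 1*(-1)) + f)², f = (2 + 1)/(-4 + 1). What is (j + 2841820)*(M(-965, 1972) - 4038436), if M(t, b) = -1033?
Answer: -11479431675173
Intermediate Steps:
f = -1 (f = 3/(-3) = 3*(-⅓) = -1)
j = -3 (j = -3 - 57908*((0 - 1*(-1)) - 1)² = -3 - 57908*((0 + 1) - 1)² = -3 - 57908*(1 - 1)² = -3 - 57908*0² = -3 - 57908*0 = -3 + 0 = -3)
(j + 2841820)*(M(-965, 1972) - 4038436) = (-3 + 2841820)*(-1033 - 4038436) = 2841817*(-4039469) = -11479431675173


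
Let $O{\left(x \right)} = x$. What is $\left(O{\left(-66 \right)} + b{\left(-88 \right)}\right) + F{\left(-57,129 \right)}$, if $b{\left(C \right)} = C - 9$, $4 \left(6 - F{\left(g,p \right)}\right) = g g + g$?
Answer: $-955$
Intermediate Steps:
$F{\left(g,p \right)} = 6 - \frac{g}{4} - \frac{g^{2}}{4}$ ($F{\left(g,p \right)} = 6 - \frac{g g + g}{4} = 6 - \frac{g^{2} + g}{4} = 6 - \frac{g + g^{2}}{4} = 6 - \left(\frac{g}{4} + \frac{g^{2}}{4}\right) = 6 - \frac{g}{4} - \frac{g^{2}}{4}$)
$b{\left(C \right)} = -9 + C$ ($b{\left(C \right)} = C - 9 = -9 + C$)
$\left(O{\left(-66 \right)} + b{\left(-88 \right)}\right) + F{\left(-57,129 \right)} = \left(-66 - 97\right) - \left(- \frac{81}{4} + \frac{3249}{4}\right) = \left(-66 - 97\right) + \left(6 + \frac{57}{4} - \frac{3249}{4}\right) = -163 + \left(6 + \frac{57}{4} - \frac{3249}{4}\right) = -163 - 792 = -955$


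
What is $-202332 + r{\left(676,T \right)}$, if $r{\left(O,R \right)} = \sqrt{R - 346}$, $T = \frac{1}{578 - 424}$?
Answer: $-202332 + \frac{i \sqrt{8205582}}{154} \approx -2.0233 \cdot 10^{5} + 18.601 i$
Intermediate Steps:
$T = \frac{1}{154} \approx 0.0064935$
$r{\left(O,R \right)} = \sqrt{-346 + R}$
$-202332 + r{\left(676,T \right)} = -202332 + \sqrt{-346 + \frac{1}{154}} = -202332 + \sqrt{- \frac{53283}{154}} = -202332 + \frac{i \sqrt{8205582}}{154}$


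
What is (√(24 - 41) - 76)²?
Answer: (76 - I*√17)² ≈ 5759.0 - 626.71*I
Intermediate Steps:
(√(24 - 41) - 76)² = (√(-17) - 76)² = (I*√17 - 76)² = (-76 + I*√17)²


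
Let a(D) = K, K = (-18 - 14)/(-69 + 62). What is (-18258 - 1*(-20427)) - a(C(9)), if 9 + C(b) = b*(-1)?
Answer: 15151/7 ≈ 2164.4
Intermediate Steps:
C(b) = -9 - b (C(b) = -9 + b*(-1) = -9 - b)
K = 32/7 (K = -32/(-7) = -32*(-⅐) = 32/7 ≈ 4.5714)
a(D) = 32/7
(-18258 - 1*(-20427)) - a(C(9)) = (-18258 - 1*(-20427)) - 1*32/7 = (-18258 + 20427) - 32/7 = 2169 - 32/7 = 15151/7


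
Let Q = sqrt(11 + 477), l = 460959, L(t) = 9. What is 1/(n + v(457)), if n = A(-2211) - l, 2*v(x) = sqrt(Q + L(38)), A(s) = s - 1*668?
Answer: -1/(463838 - sqrt(9 + 2*sqrt(122))/2) ≈ -2.1559e-6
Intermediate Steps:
Q = 2*sqrt(122) (Q = sqrt(488) = 2*sqrt(122) ≈ 22.091)
A(s) = -668 + s (A(s) = s - 668 = -668 + s)
v(x) = sqrt(9 + 2*sqrt(122))/2 (v(x) = sqrt(2*sqrt(122) + 9)/2 = sqrt(9 + 2*sqrt(122))/2)
n = -463838 (n = (-668 - 2211) - 1*460959 = -2879 - 460959 = -463838)
1/(n + v(457)) = 1/(-463838 + sqrt(9 + 2*sqrt(122))/2)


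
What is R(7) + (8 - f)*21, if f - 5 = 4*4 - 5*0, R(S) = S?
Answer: -266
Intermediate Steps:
f = 21 (f = 5 + (4*4 - 5*0) = 5 + (16 + 0) = 5 + 16 = 21)
R(7) + (8 - f)*21 = 7 + (8 - 1*21)*21 = 7 + (8 - 21)*21 = 7 - 13*21 = 7 - 273 = -266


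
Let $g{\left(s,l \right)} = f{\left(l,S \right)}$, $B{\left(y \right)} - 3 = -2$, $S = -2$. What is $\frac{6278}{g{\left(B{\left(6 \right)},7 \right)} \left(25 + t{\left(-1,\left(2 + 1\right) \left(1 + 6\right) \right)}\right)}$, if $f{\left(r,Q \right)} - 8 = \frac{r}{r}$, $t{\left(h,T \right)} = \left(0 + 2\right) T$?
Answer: $\frac{6278}{603} \approx 10.411$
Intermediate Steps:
$t{\left(h,T \right)} = 2 T$
$f{\left(r,Q \right)} = 9$ ($f{\left(r,Q \right)} = 8 + \frac{r}{r} = 8 + 1 = 9$)
$B{\left(y \right)} = 1$ ($B{\left(y \right)} = 3 - 2 = 1$)
$g{\left(s,l \right)} = 9$
$\frac{6278}{g{\left(B{\left(6 \right)},7 \right)} \left(25 + t{\left(-1,\left(2 + 1\right) \left(1 + 6\right) \right)}\right)} = \frac{6278}{9 \left(25 + 2 \left(2 + 1\right) \left(1 + 6\right)\right)} = \frac{6278}{9 \left(25 + 2 \cdot 3 \cdot 7\right)} = \frac{6278}{9 \left(25 + 2 \cdot 21\right)} = \frac{6278}{9 \left(25 + 42\right)} = \frac{6278}{9 \cdot 67} = \frac{6278}{603}$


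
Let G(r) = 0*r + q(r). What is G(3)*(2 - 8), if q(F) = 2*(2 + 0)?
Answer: -24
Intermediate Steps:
q(F) = 4 (q(F) = 2*2 = 4)
G(r) = 4 (G(r) = 0*r + 4 = 0 + 4 = 4)
G(3)*(2 - 8) = 4*(2 - 8) = 4*(-6) = -24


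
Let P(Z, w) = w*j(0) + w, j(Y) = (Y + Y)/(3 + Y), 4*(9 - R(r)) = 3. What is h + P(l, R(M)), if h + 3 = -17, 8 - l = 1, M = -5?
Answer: -47/4 ≈ -11.750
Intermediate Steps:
R(r) = 33/4 (R(r) = 9 - ¼*3 = 9 - ¾ = 33/4)
j(Y) = 2*Y/(3 + Y) (j(Y) = (2*Y)/(3 + Y) = 2*Y/(3 + Y))
l = 7 (l = 8 - 1*1 = 8 - 1 = 7)
h = -20 (h = -3 - 17 = -20)
P(Z, w) = w (P(Z, w) = w*(2*0/(3 + 0)) + w = w*(2*0/3) + w = w*(2*0*(⅓)) + w = w*0 + w = 0 + w = w)
h + P(l, R(M)) = -20 + 33/4 = -47/4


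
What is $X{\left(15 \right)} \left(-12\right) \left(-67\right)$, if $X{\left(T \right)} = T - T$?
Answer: $0$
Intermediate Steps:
$X{\left(T \right)} = 0$
$X{\left(15 \right)} \left(-12\right) \left(-67\right) = 0 \left(-12\right) \left(-67\right) = 0 \left(-67\right) = 0$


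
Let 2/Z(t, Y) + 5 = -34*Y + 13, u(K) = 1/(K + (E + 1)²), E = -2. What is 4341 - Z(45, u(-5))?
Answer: 143249/33 ≈ 4340.9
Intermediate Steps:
u(K) = 1/(1 + K) (u(K) = 1/(K + (-2 + 1)²) = 1/(K + (-1)²) = 1/(K + 1) = 1/(1 + K))
Z(t, Y) = 2/(8 - 34*Y) (Z(t, Y) = 2/(-5 + (-34*Y + 13)) = 2/(-5 + (13 - 34*Y)) = 2/(8 - 34*Y))
4341 - Z(45, u(-5)) = 4341 - (-1)/(-4 + 17/(1 - 5)) = 4341 - (-1)/(-4 + 17/(-4)) = 4341 - (-1)/(-4 + 17*(-¼)) = 4341 - (-1)/(-4 - 17/4) = 4341 - (-1)/(-33/4) = 4341 - (-1)*(-4)/33 = 4341 - 1*4/33 = 4341 - 4/33 = 143249/33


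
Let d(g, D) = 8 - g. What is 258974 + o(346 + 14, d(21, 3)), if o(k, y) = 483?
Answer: 259457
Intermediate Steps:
258974 + o(346 + 14, d(21, 3)) = 258974 + 483 = 259457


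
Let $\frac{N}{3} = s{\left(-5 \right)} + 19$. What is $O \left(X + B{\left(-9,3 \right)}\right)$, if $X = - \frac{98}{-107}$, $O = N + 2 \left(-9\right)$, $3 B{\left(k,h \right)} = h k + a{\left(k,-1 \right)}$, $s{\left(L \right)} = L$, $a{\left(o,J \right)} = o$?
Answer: $- \frac{28464}{107} \approx -266.02$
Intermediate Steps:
$N = 42$ ($N = 3 \left(-5 + 19\right) = 3 \cdot 14 = 42$)
$B{\left(k,h \right)} = \frac{k}{3} + \frac{h k}{3}$ ($B{\left(k,h \right)} = \frac{h k + k}{3} = \frac{k + h k}{3} = \frac{k}{3} + \frac{h k}{3}$)
$O = 24$ ($O = 42 + 2 \left(-9\right) = 42 - 18 = 24$)
$X = \frac{98}{107}$ ($X = \left(-98\right) \left(- \frac{1}{107}\right) = \frac{98}{107} \approx 0.91589$)
$O \left(X + B{\left(-9,3 \right)}\right) = 24 \left(\frac{98}{107} + \frac{1}{3} \left(-9\right) \left(1 + 3\right)\right) = 24 \left(\frac{98}{107} + \frac{1}{3} \left(-9\right) 4\right) = 24 \left(\frac{98}{107} - 12\right) = 24 \left(- \frac{1186}{107}\right) = - \frac{28464}{107}$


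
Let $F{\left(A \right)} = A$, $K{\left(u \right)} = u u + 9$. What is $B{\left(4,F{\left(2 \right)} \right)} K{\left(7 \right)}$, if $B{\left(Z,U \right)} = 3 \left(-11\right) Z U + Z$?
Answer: $-15080$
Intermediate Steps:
$K{\left(u \right)} = 9 + u^{2}$ ($K{\left(u \right)} = u^{2} + 9 = 9 + u^{2}$)
$B{\left(Z,U \right)} = Z - 33 U Z$ ($B{\left(Z,U \right)} = - 33 Z U + Z = - 33 U Z + Z = Z - 33 U Z$)
$B{\left(4,F{\left(2 \right)} \right)} K{\left(7 \right)} = 4 \left(1 - 66\right) \left(9 + 7^{2}\right) = 4 \left(1 - 66\right) \left(9 + 49\right) = 4 \left(-65\right) 58 = \left(-260\right) 58 = -15080$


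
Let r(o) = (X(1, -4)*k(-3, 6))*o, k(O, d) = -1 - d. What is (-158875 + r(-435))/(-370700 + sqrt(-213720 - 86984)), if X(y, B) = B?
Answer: 15852522125/34354697676 + 171055*I*sqrt(18794)/34354697676 ≈ 0.46144 + 0.00068259*I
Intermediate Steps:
r(o) = 28*o (r(o) = (-4*(-1 - 1*6))*o = (-4*(-1 - 6))*o = (-4*(-7))*o = 28*o)
(-158875 + r(-435))/(-370700 + sqrt(-213720 - 86984)) = (-158875 + 28*(-435))/(-370700 + sqrt(-213720 - 86984)) = (-158875 - 12180)/(-370700 + sqrt(-300704)) = -171055/(-370700 + 4*I*sqrt(18794))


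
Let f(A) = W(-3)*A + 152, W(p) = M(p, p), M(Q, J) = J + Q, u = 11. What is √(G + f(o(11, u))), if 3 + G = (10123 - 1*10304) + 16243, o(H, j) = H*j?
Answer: √15485 ≈ 124.44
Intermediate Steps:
W(p) = 2*p (W(p) = p + p = 2*p)
G = 16059 (G = -3 + ((10123 - 1*10304) + 16243) = -3 + ((10123 - 10304) + 16243) = -3 + (-181 + 16243) = -3 + 16062 = 16059)
f(A) = 152 - 6*A (f(A) = (2*(-3))*A + 152 = -6*A + 152 = 152 - 6*A)
√(G + f(o(11, u))) = √(16059 + (152 - 66*11)) = √(16059 + (152 - 6*121)) = √(16059 + (152 - 726)) = √(16059 - 574) = √15485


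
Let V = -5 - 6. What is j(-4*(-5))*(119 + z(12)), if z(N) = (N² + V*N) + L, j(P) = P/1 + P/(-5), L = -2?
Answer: 2064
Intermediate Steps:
V = -11
j(P) = 4*P/5 (j(P) = P*1 + P*(-⅕) = P - P/5 = 4*P/5)
z(N) = -2 + N² - 11*N (z(N) = (N² - 11*N) - 2 = -2 + N² - 11*N)
j(-4*(-5))*(119 + z(12)) = (4*(-4*(-5))/5)*(119 + (-2 + 12² - 11*12)) = ((⅘)*20)*(119 + (-2 + 144 - 132)) = 16*(119 + 10) = 16*129 = 2064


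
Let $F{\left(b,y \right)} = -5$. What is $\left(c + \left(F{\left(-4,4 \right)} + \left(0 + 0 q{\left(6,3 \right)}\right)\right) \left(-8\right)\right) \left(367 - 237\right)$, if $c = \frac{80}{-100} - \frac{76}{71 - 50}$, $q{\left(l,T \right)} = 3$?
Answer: $\frac{97136}{21} \approx 4625.5$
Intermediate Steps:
$c = - \frac{464}{105}$ ($c = 80 \left(- \frac{1}{100}\right) - \frac{76}{21} = - \frac{4}{5} - \frac{76}{21} = - \frac{464}{105} \approx -4.419$)
$\left(c + \left(F{\left(-4,4 \right)} + \left(0 + 0 q{\left(6,3 \right)}\right)\right) \left(-8\right)\right) \left(367 - 237\right) = \left(- \frac{464}{105} + \left(-5 + \left(0 + 0 \cdot 3\right)\right) \left(-8\right)\right) \left(367 - 237\right) = \left(- \frac{464}{105} + \left(-5 + \left(0 + 0\right)\right) \left(-8\right)\right) 130 = \left(- \frac{464}{105} + \left(-5 + 0\right) \left(-8\right)\right) 130 = \left(- \frac{464}{105} - -40\right) 130 = \left(- \frac{464}{105} + 40\right) 130 = \frac{3736}{105} \cdot 130 = \frac{97136}{21}$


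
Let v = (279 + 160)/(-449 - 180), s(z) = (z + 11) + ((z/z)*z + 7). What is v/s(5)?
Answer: -439/17612 ≈ -0.024926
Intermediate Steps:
s(z) = 18 + 2*z (s(z) = (11 + z) + (1*z + 7) = (11 + z) + (z + 7) = (11 + z) + (7 + z) = 18 + 2*z)
v = -439/629 (v = 439/(-629) = 439*(-1/629) = -439/629 ≈ -0.69793)
v/s(5) = -439/(629*(18 + 2*5)) = -439/(629*(18 + 10)) = -439/629/28 = -439/629*1/28 = -439/17612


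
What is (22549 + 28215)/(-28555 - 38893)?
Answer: -12691/16862 ≈ -0.75264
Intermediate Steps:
(22549 + 28215)/(-28555 - 38893) = 50764/(-67448) = 50764*(-1/67448) = -12691/16862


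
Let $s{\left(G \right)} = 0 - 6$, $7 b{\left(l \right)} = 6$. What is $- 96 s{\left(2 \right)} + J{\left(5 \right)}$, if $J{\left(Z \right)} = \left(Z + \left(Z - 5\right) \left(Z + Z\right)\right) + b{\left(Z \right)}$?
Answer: $\frac{4073}{7} \approx 581.86$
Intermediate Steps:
$b{\left(l \right)} = \frac{6}{7}$ ($b{\left(l \right)} = \frac{1}{7} \cdot 6 = \frac{6}{7}$)
$J{\left(Z \right)} = \frac{6}{7} + Z + 2 Z \left(-5 + Z\right)$ ($J{\left(Z \right)} = \left(Z + \left(Z - 5\right) \left(Z + Z\right)\right) + \frac{6}{7} = \left(Z + \left(-5 + Z\right) 2 Z\right) + \frac{6}{7} = \left(Z + 2 Z \left(-5 + Z\right)\right) + \frac{6}{7} = \frac{6}{7} + Z + 2 Z \left(-5 + Z\right)$)
$s{\left(G \right)} = -6$
$- 96 s{\left(2 \right)} + J{\left(5 \right)} = \left(-96\right) \left(-6\right) + \left(\frac{6}{7} - 45 + 2 \cdot 5^{2}\right) = 576 + \left(\frac{6}{7} - 45 + 2 \cdot 25\right) = 576 + \left(\frac{6}{7} - 45 + 50\right) = 576 + \frac{41}{7} = \frac{4073}{7}$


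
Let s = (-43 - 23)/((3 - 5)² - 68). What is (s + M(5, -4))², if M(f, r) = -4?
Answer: 9025/1024 ≈ 8.8135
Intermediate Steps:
s = 33/32 (s = -66/((-2)² - 68) = -66/(4 - 68) = -66/(-64) = -66*(-1/64) = 33/32 ≈ 1.0313)
(s + M(5, -4))² = (33/32 - 4)² = (-95/32)² = 9025/1024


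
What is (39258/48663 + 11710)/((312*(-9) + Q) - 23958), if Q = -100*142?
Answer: -31660166/110751581 ≈ -0.28587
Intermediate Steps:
Q = -14200
(39258/48663 + 11710)/((312*(-9) + Q) - 23958) = (39258/48663 + 11710)/((312*(-9) - 14200) - 23958) = (39258*(1/48663) + 11710)/((-2808 - 14200) - 23958) = (4362/5407 + 11710)/(-17008 - 23958) = (63320332/5407)/(-40966) = (63320332/5407)*(-1/40966) = -31660166/110751581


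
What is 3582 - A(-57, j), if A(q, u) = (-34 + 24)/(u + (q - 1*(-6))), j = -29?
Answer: 28655/8 ≈ 3581.9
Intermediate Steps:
A(q, u) = -10/(6 + q + u) (A(q, u) = -10/(u + (q + 6)) = -10/(u + (6 + q)) = -10/(6 + q + u))
3582 - A(-57, j) = 3582 - (-10)/(6 - 57 - 29) = 3582 - (-10)/(-80) = 3582 - (-10)*(-1)/80 = 3582 - 1*1/8 = 3582 - 1/8 = 28655/8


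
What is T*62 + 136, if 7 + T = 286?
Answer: 17434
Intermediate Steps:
T = 279 (T = -7 + 286 = 279)
T*62 + 136 = 279*62 + 136 = 17298 + 136 = 17434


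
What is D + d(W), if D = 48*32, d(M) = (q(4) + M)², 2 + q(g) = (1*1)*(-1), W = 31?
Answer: 2320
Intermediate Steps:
q(g) = -3 (q(g) = -2 + (1*1)*(-1) = -2 + 1*(-1) = -2 - 1 = -3)
d(M) = (-3 + M)²
D = 1536
D + d(W) = 1536 + (-3 + 31)² = 1536 + 28² = 1536 + 784 = 2320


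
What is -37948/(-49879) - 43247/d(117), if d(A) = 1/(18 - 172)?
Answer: 332196073350/49879 ≈ 6.6600e+6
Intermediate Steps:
d(A) = -1/154 (d(A) = 1/(-154) = -1/154)
-37948/(-49879) - 43247/d(117) = -37948/(-49879) - 43247/(-1/154) = -37948*(-1/49879) - 43247*(-154) = 37948/49879 + 6660038 = 332196073350/49879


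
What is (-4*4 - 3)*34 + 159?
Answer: -487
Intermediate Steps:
(-4*4 - 3)*34 + 159 = (-16 - 3)*34 + 159 = -19*34 + 159 = -646 + 159 = -487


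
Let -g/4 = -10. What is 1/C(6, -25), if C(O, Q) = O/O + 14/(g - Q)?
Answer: 65/79 ≈ 0.82278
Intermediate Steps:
g = 40 (g = -4*(-10) = 40)
C(O, Q) = 1 + 14/(40 - Q) (C(O, Q) = O/O + 14/(40 - Q) = 1 + 14/(40 - Q))
1/C(6, -25) = 1/((-54 - 25)/(-40 - 25)) = 1/(-79/(-65)) = 1/(-1/65*(-79)) = 1/(79/65) = 65/79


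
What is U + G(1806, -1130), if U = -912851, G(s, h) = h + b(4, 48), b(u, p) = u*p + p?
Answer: -913741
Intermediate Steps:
b(u, p) = p + p*u (b(u, p) = p*u + p = p + p*u)
G(s, h) = 240 + h (G(s, h) = h + 48*(1 + 4) = h + 48*5 = h + 240 = 240 + h)
U + G(1806, -1130) = -912851 + (240 - 1130) = -912851 - 890 = -913741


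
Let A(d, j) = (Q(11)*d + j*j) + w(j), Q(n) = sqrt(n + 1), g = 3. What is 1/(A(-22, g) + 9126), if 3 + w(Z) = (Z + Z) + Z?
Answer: 277/2531881 + 4*sqrt(3)/7595643 ≈ 0.00011032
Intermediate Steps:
w(Z) = -3 + 3*Z (w(Z) = -3 + ((Z + Z) + Z) = -3 + (2*Z + Z) = -3 + 3*Z)
Q(n) = sqrt(1 + n)
A(d, j) = -3 + j**2 + 3*j + 2*d*sqrt(3) (A(d, j) = (sqrt(1 + 11)*d + j*j) + (-3 + 3*j) = (sqrt(12)*d + j**2) + (-3 + 3*j) = ((2*sqrt(3))*d + j**2) + (-3 + 3*j) = (2*d*sqrt(3) + j**2) + (-3 + 3*j) = (j**2 + 2*d*sqrt(3)) + (-3 + 3*j) = -3 + j**2 + 3*j + 2*d*sqrt(3))
1/(A(-22, g) + 9126) = 1/((-3 + 3**2 + 3*3 + 2*(-22)*sqrt(3)) + 9126) = 1/((-3 + 9 + 9 - 44*sqrt(3)) + 9126) = 1/((15 - 44*sqrt(3)) + 9126) = 1/(9141 - 44*sqrt(3))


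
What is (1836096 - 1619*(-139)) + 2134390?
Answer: 4195527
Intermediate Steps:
(1836096 - 1619*(-139)) + 2134390 = (1836096 + 225041) + 2134390 = 2061137 + 2134390 = 4195527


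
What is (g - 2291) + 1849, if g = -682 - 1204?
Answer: -2328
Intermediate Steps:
g = -1886
(g - 2291) + 1849 = (-1886 - 2291) + 1849 = -4177 + 1849 = -2328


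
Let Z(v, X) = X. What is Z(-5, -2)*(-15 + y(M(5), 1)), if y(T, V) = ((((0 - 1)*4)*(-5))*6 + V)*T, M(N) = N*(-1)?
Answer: 1240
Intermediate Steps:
M(N) = -N
y(T, V) = T*(120 + V) (y(T, V) = ((-1*4*(-5))*6 + V)*T = (-4*(-5)*6 + V)*T = (20*6 + V)*T = (120 + V)*T = T*(120 + V))
Z(-5, -2)*(-15 + y(M(5), 1)) = -2*(-15 + (-1*5)*(120 + 1)) = -2*(-15 - 5*121) = -2*(-15 - 605) = -2*(-620) = 1240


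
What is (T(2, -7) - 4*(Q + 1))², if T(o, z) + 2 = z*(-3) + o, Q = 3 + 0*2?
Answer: 25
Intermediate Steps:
Q = 3 (Q = 3 + 0 = 3)
T(o, z) = -2 + o - 3*z (T(o, z) = -2 + (z*(-3) + o) = -2 + (-3*z + o) = -2 + (o - 3*z) = -2 + o - 3*z)
(T(2, -7) - 4*(Q + 1))² = ((-2 + 2 - 3*(-7)) - 4*(3 + 1))² = ((-2 + 2 + 21) - 4*4)² = (21 - 16)² = 5² = 25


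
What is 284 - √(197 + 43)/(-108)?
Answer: 284 + √15/27 ≈ 284.14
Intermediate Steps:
284 - √(197 + 43)/(-108) = 284 - √240*(-1)/108 = 284 - 4*√15*(-1)/108 = 284 - (-1)*√15/27 = 284 + √15/27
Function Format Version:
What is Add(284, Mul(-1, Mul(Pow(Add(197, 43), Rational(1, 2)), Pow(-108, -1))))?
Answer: Add(284, Mul(Rational(1, 27), Pow(15, Rational(1, 2)))) ≈ 284.14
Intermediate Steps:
Add(284, Mul(-1, Mul(Pow(Add(197, 43), Rational(1, 2)), Pow(-108, -1)))) = Add(284, Mul(-1, Mul(Pow(240, Rational(1, 2)), Rational(-1, 108)))) = Add(284, Mul(-1, Mul(Mul(4, Pow(15, Rational(1, 2))), Rational(-1, 108)))) = Add(284, Mul(-1, Mul(Rational(-1, 27), Pow(15, Rational(1, 2))))) = Add(284, Mul(Rational(1, 27), Pow(15, Rational(1, 2))))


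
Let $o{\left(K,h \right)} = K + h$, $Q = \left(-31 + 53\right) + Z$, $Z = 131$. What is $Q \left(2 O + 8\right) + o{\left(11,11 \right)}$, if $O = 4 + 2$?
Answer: $3082$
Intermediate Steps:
$Q = 153$ ($Q = \left(-31 + 53\right) + 131 = 22 + 131 = 153$)
$O = 6$
$Q \left(2 O + 8\right) + o{\left(11,11 \right)} = 153 \left(2 \cdot 6 + 8\right) + \left(11 + 11\right) = 153 \left(12 + 8\right) + 22 = 153 \cdot 20 + 22 = 3060 + 22 = 3082$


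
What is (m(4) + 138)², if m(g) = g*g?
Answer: 23716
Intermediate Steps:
m(g) = g²
(m(4) + 138)² = (4² + 138)² = (16 + 138)² = 154² = 23716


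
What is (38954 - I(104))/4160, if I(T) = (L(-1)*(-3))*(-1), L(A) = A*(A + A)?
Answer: 749/80 ≈ 9.3625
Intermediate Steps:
L(A) = 2*A² (L(A) = A*(2*A) = 2*A²)
I(T) = 6 (I(T) = ((2*(-1)²)*(-3))*(-1) = ((2*1)*(-3))*(-1) = (2*(-3))*(-1) = -6*(-1) = 6)
(38954 - I(104))/4160 = (38954 - 1*6)/4160 = (38954 - 6)*(1/4160) = 38948*(1/4160) = 749/80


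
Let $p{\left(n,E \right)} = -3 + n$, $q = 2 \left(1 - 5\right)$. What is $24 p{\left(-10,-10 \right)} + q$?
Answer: $-320$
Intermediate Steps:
$q = -8$ ($q = 2 \left(-4\right) = -8$)
$24 p{\left(-10,-10 \right)} + q = 24 \left(-3 - 10\right) - 8 = 24 \left(-13\right) - 8 = -312 - 8 = -320$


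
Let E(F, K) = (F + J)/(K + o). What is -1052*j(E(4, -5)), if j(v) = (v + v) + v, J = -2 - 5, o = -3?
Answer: -2367/2 ≈ -1183.5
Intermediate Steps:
J = -7
E(F, K) = (-7 + F)/(-3 + K) (E(F, K) = (F - 7)/(K - 3) = (-7 + F)/(-3 + K))
j(v) = 3*v (j(v) = 2*v + v = 3*v)
-1052*j(E(4, -5)) = -3156*(-7 + 4)/(-3 - 5) = -3156*-3/(-8) = -3156*(-⅛*(-3)) = -3156*3/8 = -1052*9/8 = -2367/2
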